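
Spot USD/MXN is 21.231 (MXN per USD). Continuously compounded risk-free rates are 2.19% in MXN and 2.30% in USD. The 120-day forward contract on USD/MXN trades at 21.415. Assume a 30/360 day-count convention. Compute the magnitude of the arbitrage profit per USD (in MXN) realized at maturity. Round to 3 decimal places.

0.192 per USD (in MXN)

Fair forward: F* = S·e^(carry·T), with carry = (r_MXN − r_USD) = 0.0219 − 0.0230 = -0.0011
F* = 21.231 · e^(-0.0011 × 120/360) = 21.231 · e^-0.000367 = 21.231 × 0.999633 = 21.2232
Market 21.415 > fair 21.2232: forward overpriced → cash-and-carry (buy spot, short the forward).
At maturity, profit = |F_mkt − F*| = |21.415 − 21.2232| = 0.192 per USD (in MXN)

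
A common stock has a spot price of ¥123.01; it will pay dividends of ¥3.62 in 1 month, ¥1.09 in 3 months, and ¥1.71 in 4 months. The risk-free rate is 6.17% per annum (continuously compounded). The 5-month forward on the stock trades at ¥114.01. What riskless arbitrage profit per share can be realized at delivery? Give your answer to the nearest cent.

PV(dividends) I = 3.62·e^(−0.0617·1/12) + 1.09·e^(−0.0617·3/12) + 1.71·e^(−0.0617·4/12) = 6.3499
Fair forward F* = (S − I)·e^(rT) = (123.01 − 6.3499)·e^0.025708 = 116.6601 × 1.026041 = 119.6980
Market ¥114.01 < fair 119.6980: forward underpriced → reverse cash-and-carry (short the stock, invest proceeds at r, pay the dividends, go long the forward).
Profit at T = |F_mkt − F*| = |114.01 − 119.6980| = ¥5.69 per share

¥5.69 per share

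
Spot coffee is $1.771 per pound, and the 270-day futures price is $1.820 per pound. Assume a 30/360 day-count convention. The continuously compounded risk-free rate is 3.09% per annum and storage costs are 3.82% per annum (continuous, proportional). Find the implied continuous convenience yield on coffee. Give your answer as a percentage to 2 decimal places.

3.27%

F = S·e^((r+u−y)T) ⇒ (r+u−y) = ln(F/S)/T
ln(1.820/1.771) = 0.027292; /T ⇒ 0.036389
y = r + u − ln(F/S)/T = 0.0309 + 0.0382 − 0.036389 = 0.032711
y = 3.27%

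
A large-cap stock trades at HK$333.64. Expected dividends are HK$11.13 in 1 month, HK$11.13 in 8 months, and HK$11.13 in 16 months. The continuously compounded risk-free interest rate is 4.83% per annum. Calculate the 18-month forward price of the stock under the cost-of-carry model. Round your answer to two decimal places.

HK$323.98

PV(dividends) I = 11.13·e^(−0.0483·1/12) + 11.13·e^(−0.0483·8/12) + 11.13·e^(−0.0483·16/12)
I = 11.0853 + 10.7773 + 10.4358 = 32.2984
F = (S − I)·e^(rT) = (333.64 − 32.2984) · e^(0.0483·18/12)
= 301.3416 · e^0.072450 = 301.3416 × 1.075139 = HK$323.98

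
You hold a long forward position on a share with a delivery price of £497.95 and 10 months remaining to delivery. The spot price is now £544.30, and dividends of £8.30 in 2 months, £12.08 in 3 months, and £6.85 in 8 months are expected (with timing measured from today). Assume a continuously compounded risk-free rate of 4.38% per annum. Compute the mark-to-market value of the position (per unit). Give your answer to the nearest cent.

£37.36

PV(remaining dividends) I = 8.30·e^(−0.0438·2/12) + 12.08·e^(−0.0438·3/12) + 6.85·e^(−0.0438·8/12) = 26.8409
Current forward F = (S − I)·e^(rT) = (544.30 − 26.8409)·e^(0.0438·10/12) = 517.4591 × 1.037174 = 536.6951
Value (long) = (F − K)·e^(−rT) = (536.6951 − 497.95) × 0.964158 = 37.3564
Value = £37.36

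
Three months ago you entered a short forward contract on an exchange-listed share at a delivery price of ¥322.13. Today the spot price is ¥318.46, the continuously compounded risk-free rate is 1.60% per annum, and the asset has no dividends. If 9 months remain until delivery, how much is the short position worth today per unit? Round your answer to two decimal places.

-¥0.17

Current fair forward for the remaining 9 months: F = S·e^(r·T), r = 0.0160
F = 318.46 · e^(0.0160 × 9/12) = 318.46 × 1.012072 = 322.3044
Value of long forward = (F − K)·e^(−rT) = (322.3044 − 322.13) · e^(−0.0160·9/12)
= 0.1744 × 0.988072 = 0.17
Short position value = −(long value) = -¥0.17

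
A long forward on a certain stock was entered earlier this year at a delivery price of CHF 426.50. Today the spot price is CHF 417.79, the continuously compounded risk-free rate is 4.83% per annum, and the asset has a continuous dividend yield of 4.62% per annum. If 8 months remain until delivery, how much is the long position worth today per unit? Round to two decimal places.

Current fair forward for the remaining 8 months: F = S·e^((r − q)·T), (r − q) = 0.0483 − 0.0462 = 0.0021
F = 417.79 · e^(0.0021 × 8/12) = 417.79 × 1.001401 = 418.3753
Value of long forward = (F − K)·e^(−rT) = (418.3753 − 426.50) · e^(−0.0483·8/12)
= -8.1247 × 0.968313 = -7.87

-CHF 7.87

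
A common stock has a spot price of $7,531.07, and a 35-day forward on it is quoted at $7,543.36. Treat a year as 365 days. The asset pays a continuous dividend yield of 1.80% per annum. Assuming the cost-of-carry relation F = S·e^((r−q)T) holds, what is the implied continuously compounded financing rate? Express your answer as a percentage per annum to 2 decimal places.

From F = S·e^((r−q)T): (r − q) = ln(F/S)/T
ln(7543.36/7531.07) = ln(1.001632) = 0.001631
(r − q) = 0.001631 / (35/365) = 0.017009
r = ln(F/S)/T + q = 0.017009 + 0.0180 = 0.035009
r = 3.50%

3.50%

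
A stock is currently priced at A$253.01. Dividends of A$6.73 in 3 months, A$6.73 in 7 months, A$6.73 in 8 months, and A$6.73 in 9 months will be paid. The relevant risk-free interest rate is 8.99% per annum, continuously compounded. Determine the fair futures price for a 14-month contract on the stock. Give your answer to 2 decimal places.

PV(dividends) I = 6.73·e^(−0.0899·3/12) + 6.73·e^(−0.0899·7/12) + 6.73·e^(−0.0899·8/12) + 6.73·e^(−0.0899·9/12)
I = 6.5804 + 6.3862 + 6.3385 + 6.2912 = 25.5963
F = (S − I)·e^(rT) = (253.01 − 25.5963) · e^(0.0899·14/12)
= 227.4137 · e^0.104883 = 227.4137 × 1.110581 = A$252.56

A$252.56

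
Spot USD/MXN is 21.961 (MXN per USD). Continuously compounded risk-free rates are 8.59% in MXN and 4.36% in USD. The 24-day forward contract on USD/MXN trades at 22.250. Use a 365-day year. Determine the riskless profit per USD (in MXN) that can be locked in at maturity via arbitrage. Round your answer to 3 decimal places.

Fair forward: F* = S·e^(carry·T), with carry = (r_MXN − r_USD) = 0.0859 − 0.0436 = 0.0423
F* = 21.961 · e^(0.0423 × 24/365) = 21.961 · e^0.002781 = 21.961 × 1.002785 = 22.0222
Market 22.250 > fair 22.0222: forward overpriced → cash-and-carry (buy spot, short the forward).
At maturity, profit = |F_mkt − F*| = |22.250 − 22.0222| = 0.228 per USD (in MXN)

0.228 per USD (in MXN)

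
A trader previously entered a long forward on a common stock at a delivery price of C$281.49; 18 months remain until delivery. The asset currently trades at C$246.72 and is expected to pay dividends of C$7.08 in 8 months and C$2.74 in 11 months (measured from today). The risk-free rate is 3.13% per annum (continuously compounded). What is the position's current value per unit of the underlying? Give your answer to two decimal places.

-C$31.46

PV(remaining dividends) I = 7.08·e^(−0.0313·8/12) + 2.74·e^(−0.0313·11/12) = 9.5963
Current forward F = (S − I)·e^(rT) = (246.72 − 9.5963)·e^(0.0313·18/12) = 237.1237 × 1.048070 = 248.5222
Value (long) = (F − K)·e^(−rT) = (248.5222 − 281.49) × 0.954135 = -31.4557
Value = -C$31.46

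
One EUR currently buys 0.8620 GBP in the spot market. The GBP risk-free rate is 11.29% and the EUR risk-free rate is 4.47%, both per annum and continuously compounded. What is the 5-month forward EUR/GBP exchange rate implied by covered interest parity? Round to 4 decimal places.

F = S·e^((r_GBP − r_EUR)T) = 0.8620 · e^((0.1129 − 0.0447) × 5/12)
= 0.8620 · e^0.028417 = 0.8620 × 1.028825
F = 0.8868 GBP per EUR

0.8868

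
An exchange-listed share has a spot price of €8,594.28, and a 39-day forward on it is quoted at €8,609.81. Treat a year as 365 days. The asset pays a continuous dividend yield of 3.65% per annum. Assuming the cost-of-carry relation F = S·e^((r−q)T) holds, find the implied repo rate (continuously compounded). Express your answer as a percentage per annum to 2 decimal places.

From F = S·e^((r−q)T): (r − q) = ln(F/S)/T
ln(8609.81/8594.28) = ln(1.001807) = 0.001805
(r − q) = 0.001805 / (39/365) = 0.016893
r = ln(F/S)/T + q = 0.016893 + 0.0365 = 0.053393
r = 5.34%

5.34%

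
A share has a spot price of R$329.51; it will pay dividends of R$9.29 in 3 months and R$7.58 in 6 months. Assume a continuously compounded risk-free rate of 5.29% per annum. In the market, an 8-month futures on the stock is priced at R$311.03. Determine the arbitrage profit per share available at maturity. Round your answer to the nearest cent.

PV(dividends) I = 9.29·e^(−0.0529·3/12) + 7.58·e^(−0.0529·6/12) = 16.5501
Fair futures F* = (S − I)·e^(rT) = (329.51 − 16.5501)·e^0.035267 = 312.9599 × 1.035896 = 324.1939
Market R$311.03 < fair 324.1939: forward underpriced → reverse cash-and-carry (short the stock, invest proceeds at r, pay the dividends, go long the forward).
Profit at T = |F_mkt − F*| = |311.03 − 324.1939| = R$13.16 per share

R$13.16 per share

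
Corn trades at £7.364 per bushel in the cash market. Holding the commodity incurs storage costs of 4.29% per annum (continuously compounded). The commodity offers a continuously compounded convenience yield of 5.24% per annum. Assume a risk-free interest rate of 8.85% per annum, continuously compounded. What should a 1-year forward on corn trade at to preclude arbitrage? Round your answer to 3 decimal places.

£7.969 per bushel

Net carry = r + u − y = 0.0885 + 0.0429 − 0.0524 = 0.0790
F = S·e^((r+u−y)T) = 7.364 · e^(0.0790 × 1) = 7.364 · e^0.079000
= 7.364 × 1.082204 = £7.969 per bushel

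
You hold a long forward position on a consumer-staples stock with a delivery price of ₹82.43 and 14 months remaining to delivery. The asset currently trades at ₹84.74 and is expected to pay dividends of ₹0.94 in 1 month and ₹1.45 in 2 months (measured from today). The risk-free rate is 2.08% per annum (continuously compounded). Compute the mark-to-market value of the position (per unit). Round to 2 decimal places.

PV(remaining dividends) I = 0.94·e^(−0.0208·1/12) + 1.45·e^(−0.0208·2/12) = 2.3834
Current forward F = (S − I)·e^(rT) = (84.74 − 2.3834)·e^(0.0208·14/12) = 82.3566 × 1.024563 = 84.3795
Value (long) = (F − K)·e^(−rT) = (84.3795 − 82.43) × 0.976025 = 1.9028
Value = ₹1.90

₹1.90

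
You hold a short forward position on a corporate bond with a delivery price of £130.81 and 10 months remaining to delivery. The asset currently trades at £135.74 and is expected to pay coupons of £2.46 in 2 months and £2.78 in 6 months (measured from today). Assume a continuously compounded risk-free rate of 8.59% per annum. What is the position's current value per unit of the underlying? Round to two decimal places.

-£8.88

PV(remaining coupons) I = 2.46·e^(−0.0859·2/12) + 2.78·e^(−0.0859·6/12) = 5.0882
Current forward F = (S − I)·e^(rT) = (135.74 − 5.0882)·e^(0.0859·10/12) = 130.6518 × 1.074208 = 140.3472
Value (long) = (F − K)·e^(−rT) = (140.3472 − 130.81) × 0.930919 = 8.8784
Short position value = −(long value) = -£8.88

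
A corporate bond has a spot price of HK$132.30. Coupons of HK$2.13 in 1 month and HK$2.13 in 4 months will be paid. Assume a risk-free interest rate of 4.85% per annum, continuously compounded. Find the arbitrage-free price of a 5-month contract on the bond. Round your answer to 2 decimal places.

PV(coupons) I = 2.13·e^(−0.0485·1/12) + 2.13·e^(−0.0485·4/12)
I = 2.1214 + 2.0958 = 4.2172
F = (S − I)·e^(rT) = (132.30 − 4.2172) · e^(0.0485·5/12)
= 128.0828 · e^0.020208 = 128.0828 × 1.020414 = HK$130.70

HK$130.70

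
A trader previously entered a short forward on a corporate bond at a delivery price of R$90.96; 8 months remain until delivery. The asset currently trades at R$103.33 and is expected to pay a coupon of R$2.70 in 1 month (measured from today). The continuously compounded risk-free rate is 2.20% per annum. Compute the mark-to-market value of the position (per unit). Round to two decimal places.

-R$11.00

PV(remaining coupons) I = 2.70·e^(−0.0220·1/12) = 2.6951
Current forward F = (S − I)·e^(rT) = (103.33 − 2.6951)·e^(0.0220·8/12) = 100.6349 × 1.014775 = 102.1218
Value (long) = (F − K)·e^(−rT) = (102.1218 − 90.96) × 0.985440 = 10.9993
Short position value = −(long value) = -R$11.00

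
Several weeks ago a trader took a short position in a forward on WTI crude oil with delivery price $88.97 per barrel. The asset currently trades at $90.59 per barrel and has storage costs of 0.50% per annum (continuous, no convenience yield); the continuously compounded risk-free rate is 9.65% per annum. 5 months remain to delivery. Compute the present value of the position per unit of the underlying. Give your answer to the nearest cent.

-$5.32 per barrel

Current fair forward for the remaining 5 months: F = S·e^((r + u)·T), (r + u) = 0.0965 + 0.0050 = 0.1015
F = 90.59 · e^(0.1015 × 5/12) = 90.59 × 1.043199 = 94.5034
Value of long forward = (F − K)·e^(−rT) = (94.5034 − 88.97) · e^(−0.0965·5/12)
= 5.5334 × 0.960589 = 5.32
Short position value = −(long value) = -$5.32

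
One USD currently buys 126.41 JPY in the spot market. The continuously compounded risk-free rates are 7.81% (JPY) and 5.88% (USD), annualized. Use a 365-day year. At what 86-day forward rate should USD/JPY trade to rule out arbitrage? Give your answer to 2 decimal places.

126.99

F = S·e^((r_JPY − r_USD)T) = 126.41 · e^((0.0781 − 0.0588) × 86/365)
= 126.41 · e^0.004547 = 126.41 × 1.004557
F = 126.99 JPY per USD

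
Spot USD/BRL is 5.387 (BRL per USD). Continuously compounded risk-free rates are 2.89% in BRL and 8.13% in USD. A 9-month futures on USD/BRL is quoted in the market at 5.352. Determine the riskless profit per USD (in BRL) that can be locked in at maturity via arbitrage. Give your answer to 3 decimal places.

Fair futures: F* = S·e^(carry·T), with carry = (r_BRL − r_USD) = 0.0289 − 0.0813 = -0.0524
F* = 5.387 · e^(-0.0524 × 9/12) = 5.387 · e^-0.039300 = 5.387 × 0.961462 = 5.1794
Market 5.352 > fair 5.1794: forward overpriced → cash-and-carry (buy spot, short the forward).
At maturity, profit = |F_mkt − F*| = |5.352 − 5.1794| = 0.173 per USD (in BRL)

0.173 per USD (in BRL)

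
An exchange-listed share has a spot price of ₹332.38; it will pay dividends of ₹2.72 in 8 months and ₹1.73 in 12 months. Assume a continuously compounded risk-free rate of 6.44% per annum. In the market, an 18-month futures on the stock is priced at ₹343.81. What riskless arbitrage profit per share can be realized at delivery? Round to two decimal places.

₹17.62 per share

PV(dividends) I = 2.72·e^(−0.0644·8/12) + 1.73·e^(−0.0644·12/12) = 4.2278
Fair futures F* = (S − I)·e^(rT) = (332.38 − 4.2278)·e^0.096600 = 328.1522 × 1.101420 = 361.4334
Market ₹343.81 < fair 361.4334: forward underpriced → reverse cash-and-carry (short the stock, invest proceeds at r, pay the dividends, go long the forward).
Profit at T = |F_mkt − F*| = |343.81 − 361.4334| = ₹17.62 per share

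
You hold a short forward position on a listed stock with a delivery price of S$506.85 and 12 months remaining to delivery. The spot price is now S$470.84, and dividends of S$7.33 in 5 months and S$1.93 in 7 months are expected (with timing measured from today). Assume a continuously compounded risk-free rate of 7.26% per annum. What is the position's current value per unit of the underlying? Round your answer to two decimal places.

PV(remaining dividends) I = 7.33·e^(−0.0726·5/12) + 1.93·e^(−0.0726·7/12) = 8.9616
Current forward F = (S − I)·e^(rT) = (470.84 − 8.9616)·e^(0.0726·12/12) = 461.8784 × 1.075300 = 496.6578
Value (long) = (F − K)·e^(−rT) = (496.6578 − 506.85) × 0.929973 = -9.4785
Short position value = −(long value) = S$9.48

S$9.48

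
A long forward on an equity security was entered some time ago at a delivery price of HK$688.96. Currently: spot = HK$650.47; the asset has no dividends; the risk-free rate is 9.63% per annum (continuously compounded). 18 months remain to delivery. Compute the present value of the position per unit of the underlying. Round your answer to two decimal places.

HK$54.18

Current fair forward for the remaining 18 months: F = S·e^(r·T), r = 0.0963
F = 650.47 · e^(0.0963 × 18/12) = 650.47 × 1.155404 = 751.5556
Value of long forward = (F − K)·e^(−rT) = (751.5556 − 688.96) · e^(−0.0963·18/12)
= 62.5956 × 0.865498 = 54.18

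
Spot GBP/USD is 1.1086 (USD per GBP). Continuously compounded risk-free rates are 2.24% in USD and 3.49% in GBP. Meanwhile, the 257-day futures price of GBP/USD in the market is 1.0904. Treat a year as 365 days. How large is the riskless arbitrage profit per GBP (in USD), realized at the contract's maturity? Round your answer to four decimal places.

0.0085 per GBP (in USD)

Fair futures: F* = S·e^(carry·T), with carry = (r_USD − r_GBP) = 0.0224 − 0.0349 = -0.0125
F* = 1.1086 · e^(-0.0125 × 257/365) = 1.1086 · e^-0.008801 = 1.1086 × 0.991238 = 1.0989
Market 1.0904 < fair 1.0989: forward underpriced → reverse cash-and-carry (short spot, go long the forward).
At maturity, profit = |F_mkt − F*| = |1.0904 − 1.0989| = 0.0085 per GBP (in USD)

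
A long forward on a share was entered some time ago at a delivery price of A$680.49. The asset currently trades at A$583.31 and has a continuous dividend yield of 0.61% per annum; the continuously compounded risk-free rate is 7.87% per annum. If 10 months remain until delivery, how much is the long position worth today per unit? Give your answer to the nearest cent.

-A$56.94

Current fair forward for the remaining 10 months: F = S·e^((r − q)·T), (r − q) = 0.0787 − 0.0061 = 0.0726
F = 583.31 · e^(0.0726 × 10/12) = 583.31 × 1.062368 = 619.6899
Value of long forward = (F − K)·e^(−rT) = (619.6899 − 680.49) · e^(−0.0787·10/12)
= -60.8001 × 0.936521 = -56.94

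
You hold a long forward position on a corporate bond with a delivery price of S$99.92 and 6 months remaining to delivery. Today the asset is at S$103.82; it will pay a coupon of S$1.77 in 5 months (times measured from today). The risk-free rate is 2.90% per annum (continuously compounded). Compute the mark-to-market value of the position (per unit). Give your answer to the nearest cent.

PV(remaining coupons) I = 1.77·e^(−0.0290·5/12) = 1.7487
Current forward F = (S − I)·e^(rT) = (103.82 − 1.7487)·e^(0.0290·6/12) = 102.0713 × 1.014606 = 103.5622
Value (long) = (F − K)·e^(−rT) = (103.5622 − 99.92) × 0.985605 = 3.5898
Value = S$3.59

S$3.59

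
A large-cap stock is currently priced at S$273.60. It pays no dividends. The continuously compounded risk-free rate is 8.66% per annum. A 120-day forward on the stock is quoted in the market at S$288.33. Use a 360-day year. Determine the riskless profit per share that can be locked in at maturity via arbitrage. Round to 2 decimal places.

S$6.72 per share

Fair forward: F* = S·e^(carry·T), with carry = r = 0.0866
F* = 273.60 · e^(0.0866 × 120/360) = 273.60 · e^0.028867 = 273.60 × 1.029288 = S$281.6132
Market S$288.33 > fair S$281.6132: forward overpriced → cash-and-carry (buy spot, short the forward).
At maturity, profit = |F_mkt − F*| = |288.33 − 281.6132| = S$6.72 per share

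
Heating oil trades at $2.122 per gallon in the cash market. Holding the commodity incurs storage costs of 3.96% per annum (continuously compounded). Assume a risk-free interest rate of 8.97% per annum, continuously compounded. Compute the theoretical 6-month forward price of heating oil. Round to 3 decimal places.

$2.264 per gallon

Net carry = r + u − y = 0.0897 + 0.0396 − 0.0000 = 0.1293
F = S·e^((r+u−y)T) = 2.122 · e^(0.1293 × 6/12) = 2.122 · e^0.064650
= 2.122 × 1.066786 = $2.264 per gallon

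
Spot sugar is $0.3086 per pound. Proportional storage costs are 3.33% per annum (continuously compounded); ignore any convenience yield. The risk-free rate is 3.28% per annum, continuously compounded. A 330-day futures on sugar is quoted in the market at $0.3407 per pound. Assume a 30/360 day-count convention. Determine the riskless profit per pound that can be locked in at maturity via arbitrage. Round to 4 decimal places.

$0.0128 per pound

Fair futures: F* = S·e^(carry·T), with carry = (r + u) = 0.0328 + 0.0333 = 0.0661
F* = 0.3086 · e^(0.0661 × 330/360) = 0.3086 · e^0.060592 = 0.3086 × 1.062465 = $0.3279
Market $0.3407 > fair $0.3279: forward overpriced → cash-and-carry (buy spot, short the forward).
At maturity, profit = |F_mkt − F*| = |0.3407 − 0.3279| = $0.0128 per pound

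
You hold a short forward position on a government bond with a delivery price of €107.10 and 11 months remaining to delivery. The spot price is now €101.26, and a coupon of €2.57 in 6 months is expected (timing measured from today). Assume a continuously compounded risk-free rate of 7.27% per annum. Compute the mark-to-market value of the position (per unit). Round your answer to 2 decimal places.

€1.41

PV(remaining coupons) I = 2.57·e^(−0.0727·6/12) = 2.4783
Current forward F = (S − I)·e^(rT) = (101.26 − 2.4783)·e^(0.0727·11/12) = 98.7817 × 1.068912 = 105.5889
Value (long) = (F − K)·e^(−rT) = (105.5889 − 107.10) × 0.935530 = -1.4137
Short position value = −(long value) = €1.41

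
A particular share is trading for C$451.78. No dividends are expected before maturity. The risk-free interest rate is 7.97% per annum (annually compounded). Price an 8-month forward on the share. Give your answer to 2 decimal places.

F = S · (1+r)^T
= 451.78 × 1.052451
F = C$475.48

C$475.48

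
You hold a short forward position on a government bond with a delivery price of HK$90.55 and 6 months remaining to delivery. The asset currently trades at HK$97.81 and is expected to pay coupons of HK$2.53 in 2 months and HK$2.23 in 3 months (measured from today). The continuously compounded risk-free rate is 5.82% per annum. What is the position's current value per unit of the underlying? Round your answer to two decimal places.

PV(remaining coupons) I = 2.53·e^(−0.0582·2/12) + 2.23·e^(−0.0582·3/12) = 4.7034
Current forward F = (S − I)·e^(rT) = (97.81 − 4.7034)·e^(0.0582·6/12) = 93.1066 × 1.029528 = 95.8559
Value (long) = (F − K)·e^(−rT) = (95.8559 − 90.55) × 0.971319 = 5.1537
Short position value = −(long value) = -HK$5.15

-HK$5.15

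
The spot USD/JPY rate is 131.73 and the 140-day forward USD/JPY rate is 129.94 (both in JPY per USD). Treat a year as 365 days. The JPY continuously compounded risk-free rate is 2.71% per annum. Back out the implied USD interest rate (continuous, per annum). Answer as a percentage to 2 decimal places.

F = S·e^((r_JPY − r_USD)T) ⇒ r_USD = r_JPY − ln(F/S)/T
ln(129.94/131.73) = -0.013682; /(140/365) = -0.035671
r_USD = 0.0271 + 0.035671 = 0.062771
r_USD = 6.28%

6.28%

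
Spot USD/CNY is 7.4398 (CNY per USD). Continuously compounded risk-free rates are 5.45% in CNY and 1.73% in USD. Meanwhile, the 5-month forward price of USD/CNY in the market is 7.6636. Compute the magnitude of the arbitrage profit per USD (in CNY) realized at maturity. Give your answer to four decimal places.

0.1076 per USD (in CNY)

Fair forward: F* = S·e^(carry·T), with carry = (r_CNY − r_USD) = 0.0545 − 0.0173 = 0.0372
F* = 7.4398 · e^(0.0372 × 5/12) = 7.4398 · e^0.015500 = 7.4398 × 1.015621 = 7.5560
Market 7.6636 > fair 7.5560: forward overpriced → cash-and-carry (buy spot, short the forward).
At maturity, profit = |F_mkt − F*| = |7.6636 − 7.5560| = 0.1076 per USD (in CNY)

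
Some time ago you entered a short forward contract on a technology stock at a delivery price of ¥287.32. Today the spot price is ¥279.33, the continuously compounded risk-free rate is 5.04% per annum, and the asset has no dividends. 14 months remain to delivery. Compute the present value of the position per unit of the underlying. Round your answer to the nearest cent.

-¥8.42

Current fair forward for the remaining 14 months: F = S·e^(r·T), r = 0.0504
F = 279.33 · e^(0.0504 × 14/12) = 279.33 × 1.060563 = 296.2471
Value of long forward = (F − K)·e^(−rT) = (296.2471 − 287.32) · e^(−0.0504·14/12)
= 8.9271 × 0.942895 = 8.42
Short position value = −(long value) = -¥8.42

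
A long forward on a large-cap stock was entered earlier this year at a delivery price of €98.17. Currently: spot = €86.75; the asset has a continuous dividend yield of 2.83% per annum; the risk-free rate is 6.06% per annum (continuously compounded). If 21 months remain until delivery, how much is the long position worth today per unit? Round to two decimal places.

Current fair forward for the remaining 21 months: F = S·e^((r − q)·T), (r − q) = 0.0606 − 0.0283 = 0.0323
F = 86.75 · e^(0.0323 × 21/12) = 86.75 × 1.058153 = 91.7948
Value of long forward = (F − K)·e^(−rT) = (91.7948 − 98.17) · e^(−0.0606·21/12)
= -6.3752 × 0.899380 = -5.73

-€5.73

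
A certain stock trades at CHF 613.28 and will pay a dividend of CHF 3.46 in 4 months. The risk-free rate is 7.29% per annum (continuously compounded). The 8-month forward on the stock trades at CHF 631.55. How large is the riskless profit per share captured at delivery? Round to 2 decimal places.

CHF 8.73 per share

PV(dividends) I = 3.46·e^(−0.0729·4/12) = 3.3769
Fair forward F* = (S − I)·e^(rT) = (613.28 − 3.3769)·e^0.048600 = 609.9031 × 1.049800 = 640.2763
Market CHF 631.55 < fair 640.2763: forward underpriced → reverse cash-and-carry (short the stock, invest proceeds at r, pay the dividends, go long the forward).
Profit at T = |F_mkt − F*| = |631.55 − 640.2763| = CHF 8.73 per share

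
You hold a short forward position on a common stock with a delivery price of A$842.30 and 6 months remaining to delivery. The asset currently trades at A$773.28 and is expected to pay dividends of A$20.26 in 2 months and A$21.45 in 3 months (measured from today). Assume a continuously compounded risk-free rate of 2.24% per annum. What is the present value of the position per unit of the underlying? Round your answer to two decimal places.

PV(remaining dividends) I = 20.26·e^(−0.0224·2/12) + 21.45·e^(−0.0224·3/12) = 41.5147
Current forward F = (S − I)·e^(rT) = (773.28 − 41.5147)·e^(0.0224·6/12) = 731.7653 × 1.011263 = 740.0072
Value (long) = (F − K)·e^(−rT) = (740.0072 − 842.30) × 0.988862 = -101.1535
Short position value = −(long value) = A$101.15

A$101.15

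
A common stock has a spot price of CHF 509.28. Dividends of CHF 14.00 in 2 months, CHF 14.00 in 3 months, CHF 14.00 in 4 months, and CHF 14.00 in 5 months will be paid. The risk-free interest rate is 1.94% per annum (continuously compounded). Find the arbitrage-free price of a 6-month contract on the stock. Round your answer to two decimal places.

CHF 458.02

PV(dividends) I = 14.00·e^(−0.0194·2/12) + 14.00·e^(−0.0194·3/12) + 14.00·e^(−0.0194·4/12) + 14.00·e^(−0.0194·5/12)
I = 13.9548 + 13.9323 + 13.9098 + 13.8873 = 55.6842
F = (S − I)·e^(rT) = (509.28 − 55.6842) · e^(0.0194·6/12)
= 453.5958 · e^0.009700 = 453.5958 × 1.009747 = CHF 458.02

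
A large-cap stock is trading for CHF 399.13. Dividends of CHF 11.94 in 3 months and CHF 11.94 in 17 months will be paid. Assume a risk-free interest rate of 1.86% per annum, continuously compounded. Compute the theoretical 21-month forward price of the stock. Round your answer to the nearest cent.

PV(dividends) I = 11.94·e^(−0.0186·3/12) + 11.94·e^(−0.0186·17/12)
I = 11.8846 + 11.6295 = 23.5141
F = (S − I)·e^(rT) = (399.13 − 23.5141) · e^(0.0186·21/12)
= 375.6159 · e^0.032550 = 375.6159 × 1.033086 = CHF 388.04

CHF 388.04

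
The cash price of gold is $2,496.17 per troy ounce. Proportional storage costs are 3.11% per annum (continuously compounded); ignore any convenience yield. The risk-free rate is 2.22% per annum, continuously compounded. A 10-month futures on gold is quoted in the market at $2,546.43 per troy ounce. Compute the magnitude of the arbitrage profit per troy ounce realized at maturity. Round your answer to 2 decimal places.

$63.11 per troy ounce

Fair futures: F* = S·e^(carry·T), with carry = (r + u) = 0.0222 + 0.0311 = 0.0533
F* = 2496.17 · e^(0.0533 × 10/12) = 2496.17 · e^0.04441667 = 2496.17 × 1.04541786 = $2609.5407
Market $2546.43 < fair $2609.5407: forward underpriced → reverse cash-and-carry (short spot, go long the forward).
At maturity, profit = |F_mkt − F*| = |2546.43 − 2609.5407| = $63.11 per troy ounce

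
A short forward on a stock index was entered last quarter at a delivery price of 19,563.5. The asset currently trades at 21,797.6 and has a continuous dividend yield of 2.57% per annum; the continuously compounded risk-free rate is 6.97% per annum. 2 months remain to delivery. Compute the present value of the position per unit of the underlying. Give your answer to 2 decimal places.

Current fair forward for the remaining 2 months: F = S·e^((r − q)·T), (r − q) = 0.0697 − 0.0257 = 0.0440
F = 21797.6 · e^(0.0440 × 2/12) = 21797.6 × 1.00736029 = 21958.0367
Value of long forward = (F − K)·e^(−rT) = (21958.0367 − 19563.5) · e^(−0.0697·2/12)
= 2394.5367 × 0.98845055 = 2366.88
Short position value = −(long value) = -2366.88

-2366.88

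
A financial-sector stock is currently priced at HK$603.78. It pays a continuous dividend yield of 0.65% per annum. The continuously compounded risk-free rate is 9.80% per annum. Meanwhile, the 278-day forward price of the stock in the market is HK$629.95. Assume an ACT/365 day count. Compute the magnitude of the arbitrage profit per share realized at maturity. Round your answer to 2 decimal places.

Fair forward: F* = S·e^(carry·T), with carry = (r − q) = 0.0980 − 0.0065 = 0.0915
F* = 603.78 · e^(0.0915 × 278/365) = 603.78 · e^0.069690 = 603.78 × 1.072176 = HK$647.3584
Market HK$629.95 < fair HK$647.3584: forward underpriced → reverse cash-and-carry (short spot, go long the forward).
At maturity, profit = |F_mkt − F*| = |629.95 − 647.3584| = HK$17.41 per share

HK$17.41 per share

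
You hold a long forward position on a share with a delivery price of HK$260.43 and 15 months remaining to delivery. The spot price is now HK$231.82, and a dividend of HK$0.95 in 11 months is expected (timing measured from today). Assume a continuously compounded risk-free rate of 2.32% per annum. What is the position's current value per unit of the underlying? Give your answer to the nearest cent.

-HK$22.10

PV(remaining dividends) I = 0.95·e^(−0.0232·11/12) = 0.9300
Current forward F = (S − I)·e^(rT) = (231.82 − 0.9300)·e^(0.0232·15/12) = 230.8900 × 1.029425 = 237.6839
Value (long) = (F − K)·e^(−rT) = (237.6839 − 260.43) × 0.971416 = -22.0959
Value = -HK$22.10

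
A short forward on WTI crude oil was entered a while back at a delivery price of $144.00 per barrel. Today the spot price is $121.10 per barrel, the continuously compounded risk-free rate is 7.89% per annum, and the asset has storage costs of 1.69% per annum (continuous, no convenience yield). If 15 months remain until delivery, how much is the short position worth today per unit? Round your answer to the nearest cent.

Current fair forward for the remaining 15 months: F = S·e^((r + u)·T), (r + u) = 0.0789 + 0.0169 = 0.0958
F = 121.10 · e^(0.0958 × 15/12) = 121.10 × 1.127215 = 136.5057
Value of long forward = (F − K)·e^(−rT) = (136.5057 − 144.00) · e^(−0.0789·15/12)
= -7.4943 × 0.906082 = -6.79
Short position value = −(long value) = $6.79

$6.79 per barrel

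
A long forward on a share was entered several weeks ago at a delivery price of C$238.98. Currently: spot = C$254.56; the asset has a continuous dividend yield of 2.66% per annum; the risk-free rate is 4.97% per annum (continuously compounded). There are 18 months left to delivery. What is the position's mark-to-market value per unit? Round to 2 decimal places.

Current fair forward for the remaining 18 months: F = S·e^((r − q)·T), (r − q) = 0.0497 − 0.0266 = 0.0231
F = 254.56 · e^(0.0231 × 18/12) = 254.56 × 1.035257 = 263.5350
Value of long forward = (F − K)·e^(−rT) = (263.5350 − 238.98) · e^(−0.0497·18/12)
= 24.5550 × 0.928161 = 22.79

C$22.79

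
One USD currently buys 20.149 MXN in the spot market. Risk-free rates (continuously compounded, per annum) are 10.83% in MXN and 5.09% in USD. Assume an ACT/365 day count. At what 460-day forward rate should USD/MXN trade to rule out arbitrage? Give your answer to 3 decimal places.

21.661

F = S·e^((r_MXN − r_USD)T) = 20.149 · e^((0.1083 − 0.0509) × 460/365)
= 20.149 · e^0.072340 = 20.149 × 1.075021
F = 21.661 MXN per USD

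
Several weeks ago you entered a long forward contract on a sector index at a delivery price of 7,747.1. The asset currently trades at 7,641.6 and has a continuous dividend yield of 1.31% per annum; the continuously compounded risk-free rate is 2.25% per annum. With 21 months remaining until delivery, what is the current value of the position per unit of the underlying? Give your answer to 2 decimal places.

Current fair forward for the remaining 21 months: F = S·e^((r − q)·T), (r − q) = 0.0225 − 0.0131 = 0.0094
F = 7641.6 · e^(0.0094 × 21/12) = 7641.6 × 1.01658605 = 7768.3440
Value of long forward = (F − K)·e^(−rT) = (7768.3440 − 7747.1) · e^(−0.0225·21/12)
= 21.2440 × 0.96139012 = 20.42

20.42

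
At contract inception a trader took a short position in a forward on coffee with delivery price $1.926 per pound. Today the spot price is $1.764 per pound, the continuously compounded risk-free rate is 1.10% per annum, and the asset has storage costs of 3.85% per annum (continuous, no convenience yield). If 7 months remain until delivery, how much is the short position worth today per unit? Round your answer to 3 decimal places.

$0.110 per pound

Current fair forward for the remaining 7 months: F = S·e^((r + u)·T), (r + u) = 0.0110 + 0.0385 = 0.0495
F = 1.764 · e^(0.0495 × 7/12) = 1.764 × 1.029296 = 1.8157
Value of long forward = (F − K)·e^(−rT) = (1.8157 − 1.926) · e^(−0.0110·7/12)
= -0.1103 × 0.993604 = -0.110
Short position value = −(long value) = $0.110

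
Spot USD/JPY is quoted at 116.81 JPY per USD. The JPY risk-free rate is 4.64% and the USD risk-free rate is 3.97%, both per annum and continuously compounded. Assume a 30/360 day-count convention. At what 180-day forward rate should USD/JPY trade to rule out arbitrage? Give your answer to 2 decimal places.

117.20

F = S·e^((r_JPY − r_USD)T) = 116.81 · e^((0.0464 − 0.0397) × 180/360)
= 116.81 · e^0.003350 = 116.81 × 1.003356
F = 117.20 JPY per USD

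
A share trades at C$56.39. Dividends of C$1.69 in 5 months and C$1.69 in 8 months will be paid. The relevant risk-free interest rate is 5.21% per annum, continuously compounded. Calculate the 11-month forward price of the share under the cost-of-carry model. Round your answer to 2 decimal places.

PV(dividends) I = 1.69·e^(−0.0521·5/12) + 1.69·e^(−0.0521·8/12)
I = 1.6537 + 1.6323 = 3.2860
F = (S − I)·e^(rT) = (56.39 − 3.2860) · e^(0.0521·11/12)
= 53.1040 · e^0.047758 = 53.1040 × 1.048917 = C$55.70

C$55.70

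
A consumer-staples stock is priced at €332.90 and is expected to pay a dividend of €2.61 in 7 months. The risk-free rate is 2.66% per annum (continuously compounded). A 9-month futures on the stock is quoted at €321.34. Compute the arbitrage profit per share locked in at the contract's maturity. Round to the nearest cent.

PV(dividends) I = 2.61·e^(−0.0266·7/12) = 2.5698
Fair futures F* = (S − I)·e^(rT) = (332.90 − 2.5698)·e^0.019950 = 330.3302 × 1.020150 = 336.9864
Market €321.34 < fair 336.9864: forward underpriced → reverse cash-and-carry (short the stock, invest proceeds at r, pay the dividends, go long the forward).
Profit at T = |F_mkt − F*| = |321.34 − 336.9864| = €15.65 per share

€15.65 per share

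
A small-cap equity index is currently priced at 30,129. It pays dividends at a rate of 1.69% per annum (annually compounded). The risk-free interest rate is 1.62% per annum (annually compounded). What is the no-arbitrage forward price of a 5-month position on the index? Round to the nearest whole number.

30,120

F = S · (1+r)^T / (1+q)^T
= 30129 × 1.006718 / 1.007007 = 30129 × 0.999713
F = 30,120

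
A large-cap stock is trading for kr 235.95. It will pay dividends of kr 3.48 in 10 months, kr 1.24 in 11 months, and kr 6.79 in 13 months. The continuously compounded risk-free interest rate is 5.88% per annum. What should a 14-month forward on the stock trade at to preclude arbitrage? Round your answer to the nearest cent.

kr 241.07

PV(dividends) I = 3.48·e^(−0.0588·10/12) + 1.24·e^(−0.0588·11/12) + 6.79·e^(−0.0588·13/12)
I = 3.3136 + 1.1749 + 6.3710 = 10.8595
F = (S − I)·e^(rT) = (235.95 − 10.8595) · e^(0.0588·14/12)
= 225.0905 · e^0.068600 = 225.0905 × 1.071008 = kr 241.07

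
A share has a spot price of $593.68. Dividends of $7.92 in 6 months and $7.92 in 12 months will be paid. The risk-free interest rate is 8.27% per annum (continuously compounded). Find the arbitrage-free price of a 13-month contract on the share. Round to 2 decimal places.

PV(dividends) I = 7.92·e^(−0.0827·6/12) + 7.92·e^(−0.0827·12/12)
I = 7.5992 + 7.2914 = 14.8906
F = (S − I)·e^(rT) = (593.68 − 14.8906) · e^(0.0827·13/12)
= 578.7894 · e^0.089592 = 578.7894 × 1.093728 = $633.04

$633.04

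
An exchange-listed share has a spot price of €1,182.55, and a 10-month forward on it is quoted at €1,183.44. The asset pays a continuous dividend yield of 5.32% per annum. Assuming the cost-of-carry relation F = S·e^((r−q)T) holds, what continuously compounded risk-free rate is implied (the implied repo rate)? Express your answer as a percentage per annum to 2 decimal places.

5.41%

From F = S·e^((r−q)T): (r − q) = ln(F/S)/T
ln(1183.44/1182.55) = ln(1.000753) = 0.000753
(r − q) = 0.000753 / (10/12) = 0.000904
r = ln(F/S)/T + q = 0.000904 + 0.0532 = 0.054104
r = 5.41%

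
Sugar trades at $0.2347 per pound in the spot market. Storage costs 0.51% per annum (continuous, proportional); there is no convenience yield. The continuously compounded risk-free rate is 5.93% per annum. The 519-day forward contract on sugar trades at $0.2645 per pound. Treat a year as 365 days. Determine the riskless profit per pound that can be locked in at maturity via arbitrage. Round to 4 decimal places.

$0.0073 per pound

Fair forward: F* = S·e^(carry·T), with carry = (r + u) = 0.0593 + 0.0051 = 0.0644
F* = 0.2347 · e^(0.0644 × 519/365) = 0.2347 · e^0.091572 = 0.2347 × 1.095896 = $0.2572
Market $0.2645 > fair $0.2572: forward overpriced → cash-and-carry (buy spot, short the forward).
At maturity, profit = |F_mkt − F*| = |0.2645 − 0.2572| = $0.0073 per pound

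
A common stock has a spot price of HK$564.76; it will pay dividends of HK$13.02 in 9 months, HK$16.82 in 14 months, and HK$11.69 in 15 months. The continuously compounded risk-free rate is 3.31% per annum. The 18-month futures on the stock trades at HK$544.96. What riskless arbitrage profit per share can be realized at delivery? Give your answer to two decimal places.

PV(dividends) I = 13.02·e^(−0.0331·9/12) + 16.82·e^(−0.0331·14/12) + 11.69·e^(−0.0331·15/12) = 40.0998
Fair futures F* = (S − I)·e^(rT) = (564.76 − 40.0998)·e^0.049650 = 524.6602 × 1.050903 = 551.3670
Market HK$544.96 < fair 551.3670: forward underpriced → reverse cash-and-carry (short the stock, invest proceeds at r, pay the dividends, go long the forward).
Profit at T = |F_mkt − F*| = |544.96 − 551.3670| = HK$6.41 per share

HK$6.41 per share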